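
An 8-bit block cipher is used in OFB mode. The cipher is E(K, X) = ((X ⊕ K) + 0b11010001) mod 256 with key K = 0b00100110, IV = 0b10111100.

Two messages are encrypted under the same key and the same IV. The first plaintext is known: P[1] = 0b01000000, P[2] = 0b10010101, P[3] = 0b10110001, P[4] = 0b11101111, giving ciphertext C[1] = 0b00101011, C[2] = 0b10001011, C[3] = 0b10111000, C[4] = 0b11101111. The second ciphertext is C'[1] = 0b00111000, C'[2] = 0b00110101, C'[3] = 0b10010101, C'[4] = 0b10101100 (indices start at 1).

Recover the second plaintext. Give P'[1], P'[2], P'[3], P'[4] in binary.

P'[1] = 0b01010011, P'[2] = 0b00101011, P'[3] = 0b10011100, P'[4] = 0b10101100

In OFB with a reused IV, both messages share the same keystream S_i, so C_i ⊕ C'_i = P_i ⊕ P'_i and thus P'_i = P_i ⊕ C_i ⊕ C'_i.
P'[1]: 0b01000000 ⊕ 0b00101011 ⊕ 0b00111000 = 0b01010011.
P'[2]: 0b10010101 ⊕ 0b10001011 ⊕ 0b00110101 = 0b00101011.
P'[3]: 0b10110001 ⊕ 0b10111000 ⊕ 0b10010101 = 0b10011100.
P'[4]: 0b11101111 ⊕ 0b11101111 ⊕ 0b10101100 = 0b10101100.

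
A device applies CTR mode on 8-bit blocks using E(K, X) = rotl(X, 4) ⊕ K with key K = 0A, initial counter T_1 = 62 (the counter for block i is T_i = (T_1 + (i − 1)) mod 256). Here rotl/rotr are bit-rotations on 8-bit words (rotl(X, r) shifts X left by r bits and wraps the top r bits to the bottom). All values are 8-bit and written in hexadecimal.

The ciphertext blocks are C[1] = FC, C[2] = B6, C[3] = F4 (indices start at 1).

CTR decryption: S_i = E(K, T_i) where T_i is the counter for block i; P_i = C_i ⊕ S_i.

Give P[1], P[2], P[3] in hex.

P[1]: T = 62, S = E(K, T) = 2C; FC ⊕ 2C = D0.
P[2]: T = 63, S = E(K, T) = 3C; B6 ⊕ 3C = 8A.
P[3]: T = 64, S = E(K, T) = 4C; F4 ⊕ 4C = B8.

P[1] = D0, P[2] = 8A, P[3] = B8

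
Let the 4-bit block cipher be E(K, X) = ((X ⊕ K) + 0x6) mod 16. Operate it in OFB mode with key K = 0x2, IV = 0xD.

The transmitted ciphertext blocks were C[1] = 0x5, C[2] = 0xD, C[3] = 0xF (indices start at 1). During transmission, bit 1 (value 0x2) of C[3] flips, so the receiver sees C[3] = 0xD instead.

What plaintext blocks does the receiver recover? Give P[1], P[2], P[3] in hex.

OFB decryption: S_i = E(K, S_{i−1}) with S_{0} = IV; P_i = C_i ⊕ S_i.
Only C[3] changed, to 0xD. In OFB, a change in C_i flips the same bit in P_i only; the keystream is unaffected. Decrypting the received ciphertext:
P[1]: S = E(K, 0xD) = 0x5; 0x5 ⊕ 0x5 = 0x0.
P[2]: S = E(K, 0x5) = 0xD; 0xD ⊕ 0xD = 0x0.
P[3]: S = E(K, 0xD) = 0x5; 0xD ⊕ 0x5 = 0x8.
Blocks that differ from the original plaintext: P[3].

P[1] = 0x0, P[2] = 0x0, P[3] = 0x8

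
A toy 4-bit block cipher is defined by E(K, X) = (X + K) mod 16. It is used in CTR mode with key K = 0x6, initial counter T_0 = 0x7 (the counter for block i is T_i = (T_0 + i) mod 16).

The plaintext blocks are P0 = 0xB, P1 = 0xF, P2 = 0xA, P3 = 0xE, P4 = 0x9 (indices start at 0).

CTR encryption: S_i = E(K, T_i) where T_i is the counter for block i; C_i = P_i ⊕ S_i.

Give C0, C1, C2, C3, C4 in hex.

C0: T = 0x7, S = E(K, T) = 0xD; 0xB ⊕ 0xD = 0x6.
C1: T = 0x8, S = E(K, T) = 0xE; 0xF ⊕ 0xE = 0x1.
C2: T = 0x9, S = E(K, T) = 0xF; 0xA ⊕ 0xF = 0x5.
C3: T = 0xA, S = E(K, T) = 0x0; 0xE ⊕ 0x0 = 0xE.
C4: T = 0xB, S = E(K, T) = 0x1; 0x9 ⊕ 0x1 = 0x8.

C0 = 0x6, C1 = 0x1, C2 = 0x5, C3 = 0xE, C4 = 0x8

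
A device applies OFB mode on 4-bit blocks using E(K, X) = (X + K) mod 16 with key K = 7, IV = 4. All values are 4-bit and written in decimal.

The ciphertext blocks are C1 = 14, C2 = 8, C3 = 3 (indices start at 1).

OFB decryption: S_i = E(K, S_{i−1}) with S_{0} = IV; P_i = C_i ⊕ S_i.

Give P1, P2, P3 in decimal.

P1 = 5, P2 = 10, P3 = 10

P1: S = E(K, 4) = 11; 14 ⊕ 11 = 5.
P2: S = E(K, 11) = 2; 8 ⊕ 2 = 10.
P3: S = E(K, 2) = 9; 3 ⊕ 9 = 10.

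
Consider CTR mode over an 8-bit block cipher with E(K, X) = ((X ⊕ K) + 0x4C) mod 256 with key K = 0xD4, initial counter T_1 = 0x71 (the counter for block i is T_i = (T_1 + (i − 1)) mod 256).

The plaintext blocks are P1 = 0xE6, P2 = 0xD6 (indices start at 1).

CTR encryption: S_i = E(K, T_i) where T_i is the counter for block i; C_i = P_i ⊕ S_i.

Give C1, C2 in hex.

C1: T = 0x71, S = E(K, T) = 0xF1; 0xE6 ⊕ 0xF1 = 0x17.
C2: T = 0x72, S = E(K, T) = 0xF2; 0xD6 ⊕ 0xF2 = 0x24.

C1 = 0x17, C2 = 0x24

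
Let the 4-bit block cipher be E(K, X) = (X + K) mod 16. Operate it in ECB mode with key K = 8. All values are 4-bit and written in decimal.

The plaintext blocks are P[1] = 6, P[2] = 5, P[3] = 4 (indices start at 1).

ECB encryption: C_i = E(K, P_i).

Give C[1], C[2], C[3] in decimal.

C[1]: E(K, 6) = 14.
C[2]: E(K, 5) = 13.
C[3]: E(K, 4) = 12.

C[1] = 14, C[2] = 13, C[3] = 12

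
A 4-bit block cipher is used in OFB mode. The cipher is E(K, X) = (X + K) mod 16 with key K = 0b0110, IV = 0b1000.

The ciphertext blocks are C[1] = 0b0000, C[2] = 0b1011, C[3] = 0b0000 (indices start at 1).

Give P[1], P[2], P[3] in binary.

OFB decryption: S_i = E(K, S_{i−1}) with S_{0} = IV; P_i = C_i ⊕ S_i.
P[1]: S = E(K, 0b1000) = 0b1110; 0b0000 ⊕ 0b1110 = 0b1110.
P[2]: S = E(K, 0b1110) = 0b0100; 0b1011 ⊕ 0b0100 = 0b1111.
P[3]: S = E(K, 0b0100) = 0b1010; 0b0000 ⊕ 0b1010 = 0b1010.

P[1] = 0b1110, P[2] = 0b1111, P[3] = 0b1010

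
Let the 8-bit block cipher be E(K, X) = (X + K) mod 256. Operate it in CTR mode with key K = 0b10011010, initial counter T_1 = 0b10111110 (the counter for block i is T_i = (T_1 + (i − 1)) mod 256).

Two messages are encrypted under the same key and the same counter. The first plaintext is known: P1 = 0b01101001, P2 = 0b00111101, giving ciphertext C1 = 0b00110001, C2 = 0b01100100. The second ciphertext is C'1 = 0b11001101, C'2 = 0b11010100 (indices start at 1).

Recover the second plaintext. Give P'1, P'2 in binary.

P'1 = 0b10010101, P'2 = 0b10001101

In CTR with a reused counter, both messages share the same keystream S_i, so C_i ⊕ C'_i = P_i ⊕ P'_i and thus P'_i = P_i ⊕ C_i ⊕ C'_i.
P'1: 0b01101001 ⊕ 0b00110001 ⊕ 0b11001101 = 0b10010101.
P'2: 0b00111101 ⊕ 0b01100100 ⊕ 0b11010100 = 0b10001101.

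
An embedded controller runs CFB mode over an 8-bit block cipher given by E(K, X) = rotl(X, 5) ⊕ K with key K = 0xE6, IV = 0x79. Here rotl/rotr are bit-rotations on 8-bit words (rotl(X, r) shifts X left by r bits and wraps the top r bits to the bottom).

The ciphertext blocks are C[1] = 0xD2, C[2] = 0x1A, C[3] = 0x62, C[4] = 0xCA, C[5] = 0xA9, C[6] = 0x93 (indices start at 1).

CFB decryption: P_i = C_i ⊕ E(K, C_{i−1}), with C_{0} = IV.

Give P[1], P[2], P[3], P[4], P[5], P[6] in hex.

P[1]: E(K, 0x79) = 0xC9; 0xD2 ⊕ 0xC9 = 0x1B.
P[2]: E(K, 0xD2) = 0xBC; 0x1A ⊕ 0xBC = 0xA6.
P[3]: E(K, 0x1A) = 0xA5; 0x62 ⊕ 0xA5 = 0xC7.
P[4]: E(K, 0x62) = 0xAA; 0xCA ⊕ 0xAA = 0x60.
P[5]: E(K, 0xCA) = 0xBF; 0xA9 ⊕ 0xBF = 0x16.
P[6]: E(K, 0xA9) = 0xD3; 0x93 ⊕ 0xD3 = 0x40.

P[1] = 0x1B, P[2] = 0xA6, P[3] = 0xC7, P[4] = 0x60, P[5] = 0x16, P[6] = 0x40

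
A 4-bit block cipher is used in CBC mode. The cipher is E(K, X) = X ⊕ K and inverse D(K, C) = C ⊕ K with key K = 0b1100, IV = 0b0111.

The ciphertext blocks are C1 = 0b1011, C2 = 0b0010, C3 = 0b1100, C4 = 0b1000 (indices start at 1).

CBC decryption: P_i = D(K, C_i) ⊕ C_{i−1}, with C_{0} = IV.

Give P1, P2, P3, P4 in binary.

P1 = 0b0000, P2 = 0b0101, P3 = 0b0010, P4 = 0b1000

P1: D(K, 0b1011) = 0b0111; 0b0111 ⊕ 0b0111 = 0b0000.
P2: D(K, 0b0010) = 0b1110; 0b1110 ⊕ 0b1011 = 0b0101.
P3: D(K, 0b1100) = 0b0000; 0b0000 ⊕ 0b0010 = 0b0010.
P4: D(K, 0b1000) = 0b0100; 0b0100 ⊕ 0b1100 = 0b1000.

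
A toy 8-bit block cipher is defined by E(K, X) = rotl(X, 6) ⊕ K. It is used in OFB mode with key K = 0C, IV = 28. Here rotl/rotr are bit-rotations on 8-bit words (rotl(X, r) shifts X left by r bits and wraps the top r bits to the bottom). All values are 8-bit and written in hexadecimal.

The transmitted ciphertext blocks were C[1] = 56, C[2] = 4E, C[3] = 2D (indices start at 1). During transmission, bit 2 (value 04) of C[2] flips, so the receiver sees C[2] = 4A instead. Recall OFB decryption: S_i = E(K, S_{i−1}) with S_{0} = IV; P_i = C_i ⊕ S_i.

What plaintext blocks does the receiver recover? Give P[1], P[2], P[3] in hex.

Only C[2] changed, to 4A. In OFB, a change in C_i flips the same bit in P_i only; the keystream is unaffected. Decrypting the received ciphertext:
P[1]: S = E(K, 28) = 06; 56 ⊕ 06 = 50.
P[2]: S = E(K, 06) = 8D; 4A ⊕ 8D = C7.
P[3]: S = E(K, 8D) = 6F; 2D ⊕ 6F = 42.
Blocks that differ from the original plaintext: P[2].

P[1] = 50, P[2] = C7, P[3] = 42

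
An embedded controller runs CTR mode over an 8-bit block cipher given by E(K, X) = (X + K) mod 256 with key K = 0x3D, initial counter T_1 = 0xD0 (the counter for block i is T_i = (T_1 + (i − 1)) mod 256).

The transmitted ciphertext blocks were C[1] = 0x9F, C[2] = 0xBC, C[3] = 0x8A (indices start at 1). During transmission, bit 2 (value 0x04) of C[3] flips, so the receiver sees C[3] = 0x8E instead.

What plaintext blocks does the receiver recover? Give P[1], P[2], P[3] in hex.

CTR decryption: S_i = E(K, T_i) where T_i is the counter for block i; P_i = C_i ⊕ S_i.
Only C[3] changed, to 0x8E. In CTR, a change in C_i flips the same bit in P_i only; the keystream is unaffected. Decrypting the received ciphertext:
P[1]: T = 0xD0, S = E(K, T) = 0x0D; 0x9F ⊕ 0x0D = 0x92.
P[2]: T = 0xD1, S = E(K, T) = 0x0E; 0xBC ⊕ 0x0E = 0xB2.
P[3]: T = 0xD2, S = E(K, T) = 0x0F; 0x8E ⊕ 0x0F = 0x81.
Blocks that differ from the original plaintext: P[3].

P[1] = 0x92, P[2] = 0xB2, P[3] = 0x81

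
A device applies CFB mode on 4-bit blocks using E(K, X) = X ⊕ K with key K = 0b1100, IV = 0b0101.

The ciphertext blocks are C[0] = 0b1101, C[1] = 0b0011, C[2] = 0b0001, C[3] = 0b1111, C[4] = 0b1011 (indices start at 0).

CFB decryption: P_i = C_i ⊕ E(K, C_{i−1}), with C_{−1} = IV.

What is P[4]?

P[4] = 0b1000

P[4]: E(K, 0b1111) = 0b0011; 0b1011 ⊕ 0b0011 = 0b1000.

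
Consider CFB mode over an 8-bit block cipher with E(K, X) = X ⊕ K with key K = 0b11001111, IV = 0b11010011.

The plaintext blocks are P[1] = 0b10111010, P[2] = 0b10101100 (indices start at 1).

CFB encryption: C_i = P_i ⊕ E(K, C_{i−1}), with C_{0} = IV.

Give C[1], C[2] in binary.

C[1]: E(K, 0b11010011) = 0b00011100; 0b10111010 ⊕ 0b00011100 = 0b10100110.
C[2]: E(K, 0b10100110) = 0b01101001; 0b10101100 ⊕ 0b01101001 = 0b11000101.

C[1] = 0b10100110, C[2] = 0b11000101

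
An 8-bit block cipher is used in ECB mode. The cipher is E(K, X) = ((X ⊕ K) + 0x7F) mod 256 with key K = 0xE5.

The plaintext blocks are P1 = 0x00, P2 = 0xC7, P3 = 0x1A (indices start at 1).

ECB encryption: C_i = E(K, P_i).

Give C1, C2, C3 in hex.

C1: E(K, 0x00) = 0x64.
C2: E(K, 0xC7) = 0xA1.
C3: E(K, 0x1A) = 0x7E.

C1 = 0x64, C2 = 0xA1, C3 = 0x7E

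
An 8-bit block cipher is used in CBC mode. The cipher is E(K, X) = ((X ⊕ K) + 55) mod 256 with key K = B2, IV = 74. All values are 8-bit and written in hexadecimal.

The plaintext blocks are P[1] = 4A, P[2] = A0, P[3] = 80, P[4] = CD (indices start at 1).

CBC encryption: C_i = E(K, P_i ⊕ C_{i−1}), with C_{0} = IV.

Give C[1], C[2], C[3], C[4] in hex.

C[1] = E1, C[2] = 48, C[3] = CF, C[4] = 05

C[1]: P[1] ⊕ 74 = 3E; E(K, 3E) = E1.
C[2]: P[2] ⊕ E1 = 41; E(K, 41) = 48.
C[3]: P[3] ⊕ 48 = C8; E(K, C8) = CF.
C[4]: P[4] ⊕ CF = 02; E(K, 02) = 05.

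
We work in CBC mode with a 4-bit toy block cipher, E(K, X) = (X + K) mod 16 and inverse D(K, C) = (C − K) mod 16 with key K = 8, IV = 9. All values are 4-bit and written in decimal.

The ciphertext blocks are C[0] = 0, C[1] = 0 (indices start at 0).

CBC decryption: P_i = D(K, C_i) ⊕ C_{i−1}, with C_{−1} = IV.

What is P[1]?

P[1]: D(K, 0) = 8; 8 ⊕ 0 = 8.

P[1] = 8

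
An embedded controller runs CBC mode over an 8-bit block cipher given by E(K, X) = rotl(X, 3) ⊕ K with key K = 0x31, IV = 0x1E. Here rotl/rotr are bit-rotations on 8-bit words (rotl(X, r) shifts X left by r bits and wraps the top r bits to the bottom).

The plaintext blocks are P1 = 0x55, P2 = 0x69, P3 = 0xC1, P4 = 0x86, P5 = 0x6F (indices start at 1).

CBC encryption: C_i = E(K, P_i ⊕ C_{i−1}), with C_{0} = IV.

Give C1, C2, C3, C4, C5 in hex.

C1 = 0x6B, C2 = 0x21, C3 = 0x36, C4 = 0xB4, C5 = 0xEF

C1: P1 ⊕ 0x1E = 0x4B; E(K, 0x4B) = 0x6B.
C2: P2 ⊕ 0x6B = 0x02; E(K, 0x02) = 0x21.
C3: P3 ⊕ 0x21 = 0xE0; E(K, 0xE0) = 0x36.
C4: P4 ⊕ 0x36 = 0xB0; E(K, 0xB0) = 0xB4.
C5: P5 ⊕ 0xB4 = 0xDB; E(K, 0xDB) = 0xEF.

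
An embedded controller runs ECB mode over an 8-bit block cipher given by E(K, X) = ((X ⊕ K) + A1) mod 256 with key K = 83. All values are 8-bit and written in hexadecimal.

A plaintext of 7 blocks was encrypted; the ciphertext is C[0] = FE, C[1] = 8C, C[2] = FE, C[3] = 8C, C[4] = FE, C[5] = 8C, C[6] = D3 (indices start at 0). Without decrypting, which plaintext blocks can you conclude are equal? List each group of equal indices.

P[0] = P[2] = P[4]; P[1] = P[3] = P[5]

ECB encrypts each block independently with the same key, so equal ciphertext blocks imply equal plaintext blocks.
C[0] = C[2] = C[4] = FE, so P[0] = P[2] = P[4].
C[1] = C[3] = C[5] = 8C, so P[1] = P[3] = P[5].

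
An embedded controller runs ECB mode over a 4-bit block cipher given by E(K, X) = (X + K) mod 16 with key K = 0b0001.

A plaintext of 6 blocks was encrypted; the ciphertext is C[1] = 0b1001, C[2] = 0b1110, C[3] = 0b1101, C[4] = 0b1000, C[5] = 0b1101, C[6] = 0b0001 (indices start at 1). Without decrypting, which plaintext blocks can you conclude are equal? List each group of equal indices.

ECB encrypts each block independently with the same key, so equal ciphertext blocks imply equal plaintext blocks.
C[3] = C[5] = 0b1101, so P[3] = P[5].

P[3] = P[5]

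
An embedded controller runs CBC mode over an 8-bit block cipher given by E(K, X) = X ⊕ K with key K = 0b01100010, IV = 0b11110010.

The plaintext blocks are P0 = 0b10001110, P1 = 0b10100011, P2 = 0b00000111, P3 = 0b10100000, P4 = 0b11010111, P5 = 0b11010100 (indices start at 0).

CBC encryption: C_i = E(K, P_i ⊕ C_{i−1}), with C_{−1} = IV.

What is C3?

C0: P0 ⊕ 0b11110010 = 0b01111100; E(K, 0b01111100) = 0b00011110.
C1: P1 ⊕ 0b00011110 = 0b10111101; E(K, 0b10111101) = 0b11011111.
C2: P2 ⊕ 0b11011111 = 0b11011000; E(K, 0b11011000) = 0b10111010.
C3: P3 ⊕ 0b10111010 = 0b00011010; E(K, 0b00011010) = 0b01111000.

C3 = 0b01111000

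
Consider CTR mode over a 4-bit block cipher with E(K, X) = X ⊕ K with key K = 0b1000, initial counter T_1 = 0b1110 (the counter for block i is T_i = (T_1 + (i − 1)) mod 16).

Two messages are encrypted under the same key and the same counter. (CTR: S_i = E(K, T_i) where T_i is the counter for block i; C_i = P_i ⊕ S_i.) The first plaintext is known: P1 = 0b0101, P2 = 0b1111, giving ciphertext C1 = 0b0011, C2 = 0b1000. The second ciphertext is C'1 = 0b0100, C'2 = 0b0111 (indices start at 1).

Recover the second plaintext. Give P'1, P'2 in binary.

In CTR with a reused counter, both messages share the same keystream S_i, so C_i ⊕ C'_i = P_i ⊕ P'_i and thus P'_i = P_i ⊕ C_i ⊕ C'_i.
P'1: 0b0101 ⊕ 0b0011 ⊕ 0b0100 = 0b0010.
P'2: 0b1111 ⊕ 0b1000 ⊕ 0b0111 = 0b0000.

P'1 = 0b0010, P'2 = 0b0000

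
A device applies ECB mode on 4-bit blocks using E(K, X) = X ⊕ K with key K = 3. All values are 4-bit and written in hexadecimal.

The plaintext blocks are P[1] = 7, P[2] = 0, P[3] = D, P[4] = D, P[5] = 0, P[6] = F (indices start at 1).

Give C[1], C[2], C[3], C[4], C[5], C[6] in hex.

ECB encryption: C_i = E(K, P_i).
C[1]: E(K, 7) = 4.
C[2]: E(K, 0) = 3.
C[3]: E(K, D) = E.
C[4]: E(K, D) = E.
C[5]: E(K, 0) = 3.
C[6]: E(K, F) = C.

C[1] = 4, C[2] = 3, C[3] = E, C[4] = E, C[5] = 3, C[6] = C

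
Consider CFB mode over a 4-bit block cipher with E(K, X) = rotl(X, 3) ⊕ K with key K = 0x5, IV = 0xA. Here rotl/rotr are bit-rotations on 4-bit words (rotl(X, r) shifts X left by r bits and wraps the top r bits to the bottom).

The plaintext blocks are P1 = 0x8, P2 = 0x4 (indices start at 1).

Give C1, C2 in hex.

CFB encryption: C_i = P_i ⊕ E(K, C_{i−1}), with C_{0} = IV.
C1: E(K, 0xA) = 0x0; 0x8 ⊕ 0x0 = 0x8.
C2: E(K, 0x8) = 0x1; 0x4 ⊕ 0x1 = 0x5.

C1 = 0x8, C2 = 0x5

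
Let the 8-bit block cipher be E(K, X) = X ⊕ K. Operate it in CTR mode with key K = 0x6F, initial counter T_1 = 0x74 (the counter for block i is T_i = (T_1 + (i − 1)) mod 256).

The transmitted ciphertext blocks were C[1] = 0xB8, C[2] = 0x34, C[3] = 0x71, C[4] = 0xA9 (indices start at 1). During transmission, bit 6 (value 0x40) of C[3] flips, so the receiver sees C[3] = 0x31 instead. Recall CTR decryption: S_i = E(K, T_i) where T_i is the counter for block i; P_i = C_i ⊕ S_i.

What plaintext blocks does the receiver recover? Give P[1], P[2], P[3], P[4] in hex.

Only C[3] changed, to 0x31. In CTR, a change in C_i flips the same bit in P_i only; the keystream is unaffected. Decrypting the received ciphertext:
P[1]: T = 0x74, S = E(K, T) = 0x1B; 0xB8 ⊕ 0x1B = 0xA3.
P[2]: T = 0x75, S = E(K, T) = 0x1A; 0x34 ⊕ 0x1A = 0x2E.
P[3]: T = 0x76, S = E(K, T) = 0x19; 0x31 ⊕ 0x19 = 0x28.
P[4]: T = 0x77, S = E(K, T) = 0x18; 0xA9 ⊕ 0x18 = 0xB1.
Blocks that differ from the original plaintext: P[3].

P[1] = 0xA3, P[2] = 0x2E, P[3] = 0x28, P[4] = 0xB1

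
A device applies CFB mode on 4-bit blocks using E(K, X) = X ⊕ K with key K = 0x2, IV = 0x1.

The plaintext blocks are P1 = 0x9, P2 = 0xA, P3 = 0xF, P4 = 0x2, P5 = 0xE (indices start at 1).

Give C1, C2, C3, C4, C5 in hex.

C1 = 0xA, C2 = 0x2, C3 = 0xF, C4 = 0xF, C5 = 0x3

CFB encryption: C_i = P_i ⊕ E(K, C_{i−1}), with C_{0} = IV.
C1: E(K, 0x1) = 0x3; 0x9 ⊕ 0x3 = 0xA.
C2: E(K, 0xA) = 0x8; 0xA ⊕ 0x8 = 0x2.
C3: E(K, 0x2) = 0x0; 0xF ⊕ 0x0 = 0xF.
C4: E(K, 0xF) = 0xD; 0x2 ⊕ 0xD = 0xF.
C5: E(K, 0xF) = 0xD; 0xE ⊕ 0xD = 0x3.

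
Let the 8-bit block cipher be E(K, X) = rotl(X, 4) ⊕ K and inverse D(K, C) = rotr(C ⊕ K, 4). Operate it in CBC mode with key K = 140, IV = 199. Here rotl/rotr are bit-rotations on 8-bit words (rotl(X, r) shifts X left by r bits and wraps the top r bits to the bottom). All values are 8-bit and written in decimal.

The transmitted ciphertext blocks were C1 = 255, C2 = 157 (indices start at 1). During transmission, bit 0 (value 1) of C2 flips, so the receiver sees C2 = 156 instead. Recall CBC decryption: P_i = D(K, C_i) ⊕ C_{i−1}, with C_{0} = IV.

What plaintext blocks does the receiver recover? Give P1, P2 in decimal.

Only C2 changed, to 156. In CBC, a change in C_i garbles P_i and flips the same bit in P_{i+1}. Decrypting the received ciphertext:
P1: D(K, 255) = 55; 55 ⊕ 199 = 240.
P2: D(K, 156) = 1; 1 ⊕ 255 = 254.
Blocks that differ from the original plaintext: P2.

P1 = 240, P2 = 254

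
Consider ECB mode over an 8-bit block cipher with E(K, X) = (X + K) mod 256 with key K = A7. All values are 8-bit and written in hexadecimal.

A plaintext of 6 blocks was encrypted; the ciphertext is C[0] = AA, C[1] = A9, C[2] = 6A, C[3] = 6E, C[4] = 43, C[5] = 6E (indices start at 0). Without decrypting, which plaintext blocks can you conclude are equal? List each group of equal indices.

ECB encrypts each block independently with the same key, so equal ciphertext blocks imply equal plaintext blocks.
C[3] = C[5] = 6E, so P[3] = P[5].

P[3] = P[5]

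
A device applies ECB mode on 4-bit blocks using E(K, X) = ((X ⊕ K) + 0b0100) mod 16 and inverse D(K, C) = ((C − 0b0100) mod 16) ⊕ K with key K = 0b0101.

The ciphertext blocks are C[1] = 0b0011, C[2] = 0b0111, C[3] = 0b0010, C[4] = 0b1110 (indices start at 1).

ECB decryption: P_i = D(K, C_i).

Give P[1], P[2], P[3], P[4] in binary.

P[1]: D(K, 0b0011) = 0b1010.
P[2]: D(K, 0b0111) = 0b0110.
P[3]: D(K, 0b0010) = 0b1011.
P[4]: D(K, 0b1110) = 0b1111.

P[1] = 0b1010, P[2] = 0b0110, P[3] = 0b1011, P[4] = 0b1111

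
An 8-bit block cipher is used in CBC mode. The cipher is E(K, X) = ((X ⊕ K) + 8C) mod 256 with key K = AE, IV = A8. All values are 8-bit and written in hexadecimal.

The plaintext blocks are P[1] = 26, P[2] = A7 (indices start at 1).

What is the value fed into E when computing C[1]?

CBC encryption: C_i = E(K, P_i ⊕ C_{i−1}), with C_{0} = IV.
C[1]: P[1] ⊕ A8 = 8E; E(K, 8E) = AC.
So the input to E for block [1] is 8E.

8E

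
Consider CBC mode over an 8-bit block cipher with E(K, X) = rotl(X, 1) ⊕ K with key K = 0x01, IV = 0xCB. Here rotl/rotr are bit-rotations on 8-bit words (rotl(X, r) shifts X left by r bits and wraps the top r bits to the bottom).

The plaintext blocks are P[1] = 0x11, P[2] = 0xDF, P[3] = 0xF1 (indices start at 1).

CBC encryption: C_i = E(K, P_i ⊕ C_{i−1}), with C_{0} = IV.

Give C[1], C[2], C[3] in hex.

C[1] = 0xB4, C[2] = 0xD7, C[3] = 0x4D

C[1]: P[1] ⊕ 0xCB = 0xDA; E(K, 0xDA) = 0xB4.
C[2]: P[2] ⊕ 0xB4 = 0x6B; E(K, 0x6B) = 0xD7.
C[3]: P[3] ⊕ 0xD7 = 0x26; E(K, 0x26) = 0x4D.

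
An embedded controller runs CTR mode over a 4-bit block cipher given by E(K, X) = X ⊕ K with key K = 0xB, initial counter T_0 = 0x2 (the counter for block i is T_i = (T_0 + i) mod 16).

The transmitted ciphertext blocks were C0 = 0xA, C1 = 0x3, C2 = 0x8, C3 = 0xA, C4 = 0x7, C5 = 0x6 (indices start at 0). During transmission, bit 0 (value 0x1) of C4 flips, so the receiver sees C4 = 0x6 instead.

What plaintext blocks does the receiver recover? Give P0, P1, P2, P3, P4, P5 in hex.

CTR decryption: S_i = E(K, T_i) where T_i is the counter for block i; P_i = C_i ⊕ S_i.
Only C4 changed, to 0x6. In CTR, a change in C_i flips the same bit in P_i only; the keystream is unaffected. Decrypting the received ciphertext:
P0: T = 0x2, S = E(K, T) = 0x9; 0xA ⊕ 0x9 = 0x3.
P1: T = 0x3, S = E(K, T) = 0x8; 0x3 ⊕ 0x8 = 0xB.
P2: T = 0x4, S = E(K, T) = 0xF; 0x8 ⊕ 0xF = 0x7.
P3: T = 0x5, S = E(K, T) = 0xE; 0xA ⊕ 0xE = 0x4.
P4: T = 0x6, S = E(K, T) = 0xD; 0x6 ⊕ 0xD = 0xB.
P5: T = 0x7, S = E(K, T) = 0xC; 0x6 ⊕ 0xC = 0xA.
Blocks that differ from the original plaintext: P4.

P0 = 0x3, P1 = 0xB, P2 = 0x7, P3 = 0x4, P4 = 0xB, P5 = 0xA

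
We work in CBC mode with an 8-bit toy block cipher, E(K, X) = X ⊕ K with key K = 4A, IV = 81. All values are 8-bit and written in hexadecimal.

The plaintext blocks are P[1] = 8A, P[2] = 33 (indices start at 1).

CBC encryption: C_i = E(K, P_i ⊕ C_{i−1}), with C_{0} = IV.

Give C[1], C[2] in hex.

C[1]: P[1] ⊕ 81 = 0B; E(K, 0B) = 41.
C[2]: P[2] ⊕ 41 = 72; E(K, 72) = 38.

C[1] = 41, C[2] = 38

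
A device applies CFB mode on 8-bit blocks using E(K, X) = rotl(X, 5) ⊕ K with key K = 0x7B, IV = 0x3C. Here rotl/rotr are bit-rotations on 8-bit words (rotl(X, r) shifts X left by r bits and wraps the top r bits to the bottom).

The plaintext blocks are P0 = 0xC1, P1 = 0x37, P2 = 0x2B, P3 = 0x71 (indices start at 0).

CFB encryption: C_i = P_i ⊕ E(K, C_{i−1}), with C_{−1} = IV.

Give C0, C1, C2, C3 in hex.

C0 = 0x3D, C1 = 0xEB, C2 = 0x2D, C3 = 0xAF

C0: E(K, 0x3C) = 0xFC; 0xC1 ⊕ 0xFC = 0x3D.
C1: E(K, 0x3D) = 0xDC; 0x37 ⊕ 0xDC = 0xEB.
C2: E(K, 0xEB) = 0x06; 0x2B ⊕ 0x06 = 0x2D.
C3: E(K, 0x2D) = 0xDE; 0x71 ⊕ 0xDE = 0xAF.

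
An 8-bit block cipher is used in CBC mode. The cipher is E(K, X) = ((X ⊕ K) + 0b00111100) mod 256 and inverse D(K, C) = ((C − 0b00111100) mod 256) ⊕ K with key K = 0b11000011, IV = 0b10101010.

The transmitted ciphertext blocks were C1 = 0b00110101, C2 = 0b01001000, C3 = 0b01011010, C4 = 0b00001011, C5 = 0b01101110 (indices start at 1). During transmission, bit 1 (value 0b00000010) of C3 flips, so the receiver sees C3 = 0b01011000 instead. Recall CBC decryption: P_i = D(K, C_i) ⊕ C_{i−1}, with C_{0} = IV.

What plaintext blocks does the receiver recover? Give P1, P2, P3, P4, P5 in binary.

P1 = 0b10010000, P2 = 0b11111010, P3 = 0b10010111, P4 = 0b01010100, P5 = 0b11111010

Only C3 changed, to 0b01011000. In CBC, a change in C_i garbles P_i and flips the same bit in P_{i+1}. Decrypting the received ciphertext:
P1: D(K, 0b00110101) = 0b00111010; 0b00111010 ⊕ 0b10101010 = 0b10010000.
P2: D(K, 0b01001000) = 0b11001111; 0b11001111 ⊕ 0b00110101 = 0b11111010.
P3: D(K, 0b01011000) = 0b11011111; 0b11011111 ⊕ 0b01001000 = 0b10010111.
P4: D(K, 0b00001011) = 0b00001100; 0b00001100 ⊕ 0b01011000 = 0b01010100.
P5: D(K, 0b01101110) = 0b11110001; 0b11110001 ⊕ 0b00001011 = 0b11111010.
Blocks that differ from the original plaintext: P3, P4.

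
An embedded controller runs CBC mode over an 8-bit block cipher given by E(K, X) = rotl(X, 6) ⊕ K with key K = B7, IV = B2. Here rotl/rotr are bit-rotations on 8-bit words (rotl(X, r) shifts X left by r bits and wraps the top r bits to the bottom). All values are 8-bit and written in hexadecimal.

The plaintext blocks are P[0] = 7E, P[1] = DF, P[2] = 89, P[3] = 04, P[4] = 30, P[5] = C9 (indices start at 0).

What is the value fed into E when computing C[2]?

E8

CBC encryption: C_i = E(K, P_i ⊕ C_{i−1}), with C_{−1} = IV.
C[0]: P[0] ⊕ B2 = CC; E(K, CC) = 84.
C[1]: P[1] ⊕ 84 = 5B; E(K, 5B) = 61.
C[2]: P[2] ⊕ 61 = E8; E(K, E8) = 8D.
So the input to E for block [2] is E8.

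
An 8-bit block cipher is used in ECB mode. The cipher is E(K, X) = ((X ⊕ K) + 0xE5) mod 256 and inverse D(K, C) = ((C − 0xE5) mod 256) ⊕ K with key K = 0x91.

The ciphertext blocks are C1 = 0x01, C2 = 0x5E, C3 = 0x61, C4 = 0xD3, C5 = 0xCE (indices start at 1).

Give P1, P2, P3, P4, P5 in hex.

ECB decryption: P_i = D(K, C_i).
P1: D(K, 0x01) = 0x8D.
P2: D(K, 0x5E) = 0xE8.
P3: D(K, 0x61) = 0xED.
P4: D(K, 0xD3) = 0x7F.
P5: D(K, 0xCE) = 0x78.

P1 = 0x8D, P2 = 0xE8, P3 = 0xED, P4 = 0x7F, P5 = 0x78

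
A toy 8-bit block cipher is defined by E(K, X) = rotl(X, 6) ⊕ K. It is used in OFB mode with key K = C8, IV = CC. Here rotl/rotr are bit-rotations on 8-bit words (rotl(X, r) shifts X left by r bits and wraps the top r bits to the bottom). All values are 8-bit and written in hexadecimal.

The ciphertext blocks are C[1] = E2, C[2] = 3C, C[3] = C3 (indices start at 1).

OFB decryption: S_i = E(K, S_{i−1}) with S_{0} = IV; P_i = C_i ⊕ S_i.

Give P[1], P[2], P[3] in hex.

P[1] = 19, P[2] = 0A, P[3] = 86

P[1]: S = E(K, CC) = FB; E2 ⊕ FB = 19.
P[2]: S = E(K, FB) = 36; 3C ⊕ 36 = 0A.
P[3]: S = E(K, 36) = 45; C3 ⊕ 45 = 86.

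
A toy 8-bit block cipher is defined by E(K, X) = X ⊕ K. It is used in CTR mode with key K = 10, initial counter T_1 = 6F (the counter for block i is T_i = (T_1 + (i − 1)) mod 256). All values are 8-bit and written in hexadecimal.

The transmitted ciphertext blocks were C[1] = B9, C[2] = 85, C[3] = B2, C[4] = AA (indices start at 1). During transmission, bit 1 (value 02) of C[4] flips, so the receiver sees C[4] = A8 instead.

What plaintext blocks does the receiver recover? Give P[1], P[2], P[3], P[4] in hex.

P[1] = C6, P[2] = E5, P[3] = D3, P[4] = CA

CTR decryption: S_i = E(K, T_i) where T_i is the counter for block i; P_i = C_i ⊕ S_i.
Only C[4] changed, to A8. In CTR, a change in C_i flips the same bit in P_i only; the keystream is unaffected. Decrypting the received ciphertext:
P[1]: T = 6F, S = E(K, T) = 7F; B9 ⊕ 7F = C6.
P[2]: T = 70, S = E(K, T) = 60; 85 ⊕ 60 = E5.
P[3]: T = 71, S = E(K, T) = 61; B2 ⊕ 61 = D3.
P[4]: T = 72, S = E(K, T) = 62; A8 ⊕ 62 = CA.
Blocks that differ from the original plaintext: P[4].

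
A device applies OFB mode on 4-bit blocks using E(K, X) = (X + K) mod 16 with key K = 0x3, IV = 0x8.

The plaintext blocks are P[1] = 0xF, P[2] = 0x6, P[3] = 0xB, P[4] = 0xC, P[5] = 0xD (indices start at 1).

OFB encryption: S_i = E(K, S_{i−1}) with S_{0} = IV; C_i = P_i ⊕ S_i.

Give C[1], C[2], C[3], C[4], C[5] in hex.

C[1]: S = E(K, 0x8) = 0xB; 0xF ⊕ 0xB = 0x4.
C[2]: S = E(K, 0xB) = 0xE; 0x6 ⊕ 0xE = 0x8.
C[3]: S = E(K, 0xE) = 0x1; 0xB ⊕ 0x1 = 0xA.
C[4]: S = E(K, 0x1) = 0x4; 0xC ⊕ 0x4 = 0x8.
C[5]: S = E(K, 0x4) = 0x7; 0xD ⊕ 0x7 = 0xA.

C[1] = 0x4, C[2] = 0x8, C[3] = 0xA, C[4] = 0x8, C[5] = 0xA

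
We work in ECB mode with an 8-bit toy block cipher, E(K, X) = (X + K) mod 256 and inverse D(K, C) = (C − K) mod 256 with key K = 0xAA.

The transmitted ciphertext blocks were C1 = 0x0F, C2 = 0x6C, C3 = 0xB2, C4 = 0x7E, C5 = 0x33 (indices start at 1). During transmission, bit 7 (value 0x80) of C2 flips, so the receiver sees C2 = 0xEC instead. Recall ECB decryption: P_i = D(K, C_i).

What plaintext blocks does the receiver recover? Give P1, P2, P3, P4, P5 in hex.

P1 = 0x65, P2 = 0x42, P3 = 0x08, P4 = 0xD4, P5 = 0x89

Only C2 changed, to 0xEC. In ECB, a change in C_i affects only P_i. Decrypting the received ciphertext:
P1: D(K, 0x0F) = 0x65.
P2: D(K, 0xEC) = 0x42.
P3: D(K, 0xB2) = 0x08.
P4: D(K, 0x7E) = 0xD4.
P5: D(K, 0x33) = 0x89.
Blocks that differ from the original plaintext: P2.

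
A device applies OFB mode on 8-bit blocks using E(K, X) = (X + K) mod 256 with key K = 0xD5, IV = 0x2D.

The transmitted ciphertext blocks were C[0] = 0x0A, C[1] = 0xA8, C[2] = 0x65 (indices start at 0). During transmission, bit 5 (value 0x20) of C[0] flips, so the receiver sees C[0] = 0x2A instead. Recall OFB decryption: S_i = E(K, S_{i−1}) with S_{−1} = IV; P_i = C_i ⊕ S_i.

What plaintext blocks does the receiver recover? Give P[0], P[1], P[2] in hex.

P[0] = 0x28, P[1] = 0x7F, P[2] = 0xC9

Only C[0] changed, to 0x2A. In OFB, a change in C_i flips the same bit in P_i only; the keystream is unaffected. Decrypting the received ciphertext:
P[0]: S = E(K, 0x2D) = 0x02; 0x2A ⊕ 0x02 = 0x28.
P[1]: S = E(K, 0x02) = 0xD7; 0xA8 ⊕ 0xD7 = 0x7F.
P[2]: S = E(K, 0xD7) = 0xAC; 0x65 ⊕ 0xAC = 0xC9.
Blocks that differ from the original plaintext: P[0].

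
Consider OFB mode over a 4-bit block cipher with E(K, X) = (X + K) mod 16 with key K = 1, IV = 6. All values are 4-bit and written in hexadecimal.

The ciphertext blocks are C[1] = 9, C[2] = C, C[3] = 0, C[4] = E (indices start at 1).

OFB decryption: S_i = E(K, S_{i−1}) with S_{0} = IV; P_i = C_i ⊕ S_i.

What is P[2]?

P[2] = 4

P[1]: S = E(K, 6) = 7; 9 ⊕ 7 = E.
P[2]: S = E(K, 7) = 8; C ⊕ 8 = 4.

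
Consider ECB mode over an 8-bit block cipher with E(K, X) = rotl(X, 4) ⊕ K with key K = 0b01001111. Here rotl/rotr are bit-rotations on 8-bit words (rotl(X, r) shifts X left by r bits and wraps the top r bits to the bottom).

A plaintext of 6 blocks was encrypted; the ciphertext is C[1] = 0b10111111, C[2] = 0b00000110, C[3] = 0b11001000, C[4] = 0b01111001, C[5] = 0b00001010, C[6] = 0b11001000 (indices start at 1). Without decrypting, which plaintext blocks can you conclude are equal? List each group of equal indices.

ECB encrypts each block independently with the same key, so equal ciphertext blocks imply equal plaintext blocks.
C[3] = C[6] = 0b11001000, so P[3] = P[6].

P[3] = P[6]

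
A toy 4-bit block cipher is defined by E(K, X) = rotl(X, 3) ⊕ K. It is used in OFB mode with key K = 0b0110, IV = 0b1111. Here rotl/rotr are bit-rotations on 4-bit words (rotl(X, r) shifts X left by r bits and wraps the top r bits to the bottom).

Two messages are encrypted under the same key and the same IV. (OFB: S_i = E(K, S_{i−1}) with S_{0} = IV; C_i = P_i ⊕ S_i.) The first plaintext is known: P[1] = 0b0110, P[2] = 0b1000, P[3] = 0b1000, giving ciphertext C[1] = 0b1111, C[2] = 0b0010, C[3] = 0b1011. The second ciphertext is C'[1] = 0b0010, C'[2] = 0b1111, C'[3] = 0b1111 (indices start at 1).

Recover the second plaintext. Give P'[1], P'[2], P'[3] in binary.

In OFB with a reused IV, both messages share the same keystream S_i, so C_i ⊕ C'_i = P_i ⊕ P'_i and thus P'_i = P_i ⊕ C_i ⊕ C'_i.
P'[1]: 0b0110 ⊕ 0b1111 ⊕ 0b0010 = 0b1011.
P'[2]: 0b1000 ⊕ 0b0010 ⊕ 0b1111 = 0b0101.
P'[3]: 0b1000 ⊕ 0b1011 ⊕ 0b1111 = 0b1100.

P'[1] = 0b1011, P'[2] = 0b0101, P'[3] = 0b1100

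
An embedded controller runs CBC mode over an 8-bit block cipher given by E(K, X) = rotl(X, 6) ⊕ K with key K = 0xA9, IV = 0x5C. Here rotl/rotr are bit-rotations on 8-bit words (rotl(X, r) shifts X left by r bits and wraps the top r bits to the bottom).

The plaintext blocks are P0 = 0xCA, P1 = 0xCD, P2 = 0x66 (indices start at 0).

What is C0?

CBC encryption: C_i = E(K, P_i ⊕ C_{i−1}), with C_{−1} = IV.
C0: P0 ⊕ 0x5C = 0x96; E(K, 0x96) = 0x0C.

C0 = 0x0C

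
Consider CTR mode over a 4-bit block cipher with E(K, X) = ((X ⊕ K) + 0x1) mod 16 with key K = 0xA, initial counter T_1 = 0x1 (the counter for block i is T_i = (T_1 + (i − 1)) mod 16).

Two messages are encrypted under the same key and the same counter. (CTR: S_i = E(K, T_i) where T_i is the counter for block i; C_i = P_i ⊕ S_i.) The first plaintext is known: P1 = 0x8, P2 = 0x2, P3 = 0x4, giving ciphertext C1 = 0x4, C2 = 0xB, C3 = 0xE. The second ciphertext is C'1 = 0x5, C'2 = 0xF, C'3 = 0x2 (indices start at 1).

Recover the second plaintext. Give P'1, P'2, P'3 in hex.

In CTR with a reused counter, both messages share the same keystream S_i, so C_i ⊕ C'_i = P_i ⊕ P'_i and thus P'_i = P_i ⊕ C_i ⊕ C'_i.
P'1: 0x8 ⊕ 0x4 ⊕ 0x5 = 0x9.
P'2: 0x2 ⊕ 0xB ⊕ 0xF = 0x6.
P'3: 0x4 ⊕ 0xE ⊕ 0x2 = 0x8.

P'1 = 0x9, P'2 = 0x6, P'3 = 0x8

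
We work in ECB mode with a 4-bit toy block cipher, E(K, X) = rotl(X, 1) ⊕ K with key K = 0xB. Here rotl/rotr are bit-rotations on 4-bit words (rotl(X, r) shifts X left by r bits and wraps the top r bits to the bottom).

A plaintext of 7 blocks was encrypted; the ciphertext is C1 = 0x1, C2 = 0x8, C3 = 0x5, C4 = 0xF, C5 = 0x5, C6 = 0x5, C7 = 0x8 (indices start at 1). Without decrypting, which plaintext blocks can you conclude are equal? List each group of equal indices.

P2 = P7; P3 = P5 = P6

ECB encrypts each block independently with the same key, so equal ciphertext blocks imply equal plaintext blocks.
C2 = C7 = 0x8, so P2 = P7.
C3 = C5 = C6 = 0x5, so P3 = P5 = P6.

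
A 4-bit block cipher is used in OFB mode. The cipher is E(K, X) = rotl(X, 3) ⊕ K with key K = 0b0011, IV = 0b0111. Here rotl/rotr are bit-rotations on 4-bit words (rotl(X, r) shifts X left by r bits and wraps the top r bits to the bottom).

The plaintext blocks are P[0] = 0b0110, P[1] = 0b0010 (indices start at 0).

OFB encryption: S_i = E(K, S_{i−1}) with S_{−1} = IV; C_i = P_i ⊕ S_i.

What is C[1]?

C[1] = 0b0101

C[0]: S = E(K, 0b0111) = 0b1000; 0b0110 ⊕ 0b1000 = 0b1110.
C[1]: S = E(K, 0b1000) = 0b0111; 0b0010 ⊕ 0b0111 = 0b0101.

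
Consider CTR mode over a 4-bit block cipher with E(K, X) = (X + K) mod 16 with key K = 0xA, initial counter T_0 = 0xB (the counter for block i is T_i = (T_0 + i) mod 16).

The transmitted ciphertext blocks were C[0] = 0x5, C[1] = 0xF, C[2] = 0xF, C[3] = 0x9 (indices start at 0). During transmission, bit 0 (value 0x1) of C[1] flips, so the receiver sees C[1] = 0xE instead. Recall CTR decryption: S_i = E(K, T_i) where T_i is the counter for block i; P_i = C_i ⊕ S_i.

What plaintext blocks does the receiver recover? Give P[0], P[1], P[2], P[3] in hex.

P[0] = 0x0, P[1] = 0x8, P[2] = 0x8, P[3] = 0x1

Only C[1] changed, to 0xE. In CTR, a change in C_i flips the same bit in P_i only; the keystream is unaffected. Decrypting the received ciphertext:
P[0]: T = 0xB, S = E(K, T) = 0x5; 0x5 ⊕ 0x5 = 0x0.
P[1]: T = 0xC, S = E(K, T) = 0x6; 0xE ⊕ 0x6 = 0x8.
P[2]: T = 0xD, S = E(K, T) = 0x7; 0xF ⊕ 0x7 = 0x8.
P[3]: T = 0xE, S = E(K, T) = 0x8; 0x9 ⊕ 0x8 = 0x1.
Blocks that differ from the original plaintext: P[1].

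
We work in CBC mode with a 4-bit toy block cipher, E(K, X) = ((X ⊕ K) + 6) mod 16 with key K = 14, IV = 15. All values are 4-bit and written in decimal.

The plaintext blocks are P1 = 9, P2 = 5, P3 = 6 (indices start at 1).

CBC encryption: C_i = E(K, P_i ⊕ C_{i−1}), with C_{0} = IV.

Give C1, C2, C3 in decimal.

C1: P1 ⊕ 15 = 6; E(K, 6) = 14.
C2: P2 ⊕ 14 = 11; E(K, 11) = 11.
C3: P3 ⊕ 11 = 13; E(K, 13) = 9.

C1 = 14, C2 = 11, C3 = 9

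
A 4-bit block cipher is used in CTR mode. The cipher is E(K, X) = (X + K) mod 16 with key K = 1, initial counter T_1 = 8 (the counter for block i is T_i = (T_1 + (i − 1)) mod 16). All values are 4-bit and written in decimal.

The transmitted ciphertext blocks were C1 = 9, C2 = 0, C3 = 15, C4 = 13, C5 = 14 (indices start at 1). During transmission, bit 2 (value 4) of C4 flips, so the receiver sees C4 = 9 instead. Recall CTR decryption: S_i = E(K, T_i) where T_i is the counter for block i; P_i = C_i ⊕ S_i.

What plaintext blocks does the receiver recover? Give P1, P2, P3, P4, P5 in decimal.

P1 = 0, P2 = 10, P3 = 4, P4 = 5, P5 = 3

Only C4 changed, to 9. In CTR, a change in C_i flips the same bit in P_i only; the keystream is unaffected. Decrypting the received ciphertext:
P1: T = 8, S = E(K, T) = 9; 9 ⊕ 9 = 0.
P2: T = 9, S = E(K, T) = 10; 0 ⊕ 10 = 10.
P3: T = 10, S = E(K, T) = 11; 15 ⊕ 11 = 4.
P4: T = 11, S = E(K, T) = 12; 9 ⊕ 12 = 5.
P5: T = 12, S = E(K, T) = 13; 14 ⊕ 13 = 3.
Blocks that differ from the original plaintext: P4.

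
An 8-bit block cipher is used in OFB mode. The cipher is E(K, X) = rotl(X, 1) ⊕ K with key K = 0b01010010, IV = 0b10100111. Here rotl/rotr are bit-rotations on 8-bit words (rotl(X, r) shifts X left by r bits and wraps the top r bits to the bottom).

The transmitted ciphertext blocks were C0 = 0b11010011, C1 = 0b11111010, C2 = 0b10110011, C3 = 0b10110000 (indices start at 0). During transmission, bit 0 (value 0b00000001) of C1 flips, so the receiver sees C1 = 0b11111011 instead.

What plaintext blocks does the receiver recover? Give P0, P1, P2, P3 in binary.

P0 = 0b11001110, P1 = 0b10010011, P2 = 0b00110001, P3 = 0b11100111

OFB decryption: S_i = E(K, S_{i−1}) with S_{−1} = IV; P_i = C_i ⊕ S_i.
Only C1 changed, to 0b11111011. In OFB, a change in C_i flips the same bit in P_i only; the keystream is unaffected. Decrypting the received ciphertext:
P0: S = E(K, 0b10100111) = 0b00011101; 0b11010011 ⊕ 0b00011101 = 0b11001110.
P1: S = E(K, 0b00011101) = 0b01101000; 0b11111011 ⊕ 0b01101000 = 0b10010011.
P2: S = E(K, 0b01101000) = 0b10000010; 0b10110011 ⊕ 0b10000010 = 0b00110001.
P3: S = E(K, 0b10000010) = 0b01010111; 0b10110000 ⊕ 0b01010111 = 0b11100111.
Blocks that differ from the original plaintext: P1.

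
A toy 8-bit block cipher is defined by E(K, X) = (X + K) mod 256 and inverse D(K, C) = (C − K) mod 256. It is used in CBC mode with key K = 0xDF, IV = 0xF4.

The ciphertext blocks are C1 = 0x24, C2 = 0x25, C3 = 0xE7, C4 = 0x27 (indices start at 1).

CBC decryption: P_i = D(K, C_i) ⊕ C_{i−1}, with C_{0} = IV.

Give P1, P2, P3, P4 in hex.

P1: D(K, 0x24) = 0x45; 0x45 ⊕ 0xF4 = 0xB1.
P2: D(K, 0x25) = 0x46; 0x46 ⊕ 0x24 = 0x62.
P3: D(K, 0xE7) = 0x08; 0x08 ⊕ 0x25 = 0x2D.
P4: D(K, 0x27) = 0x48; 0x48 ⊕ 0xE7 = 0xAF.

P1 = 0xB1, P2 = 0x62, P3 = 0x2D, P4 = 0xAF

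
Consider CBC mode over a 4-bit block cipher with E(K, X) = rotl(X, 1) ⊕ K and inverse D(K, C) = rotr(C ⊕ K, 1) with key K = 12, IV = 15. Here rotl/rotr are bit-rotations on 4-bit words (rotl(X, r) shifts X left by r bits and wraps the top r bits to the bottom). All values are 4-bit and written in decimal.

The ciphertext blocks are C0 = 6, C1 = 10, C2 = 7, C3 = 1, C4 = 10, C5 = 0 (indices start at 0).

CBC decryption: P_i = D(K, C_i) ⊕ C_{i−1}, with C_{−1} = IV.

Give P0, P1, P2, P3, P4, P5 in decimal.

P0: D(K, 6) = 5; 5 ⊕ 15 = 10.
P1: D(K, 10) = 3; 3 ⊕ 6 = 5.
P2: D(K, 7) = 13; 13 ⊕ 10 = 7.
P3: D(K, 1) = 14; 14 ⊕ 7 = 9.
P4: D(K, 10) = 3; 3 ⊕ 1 = 2.
P5: D(K, 0) = 6; 6 ⊕ 10 = 12.

P0 = 10, P1 = 5, P2 = 7, P3 = 9, P4 = 2, P5 = 12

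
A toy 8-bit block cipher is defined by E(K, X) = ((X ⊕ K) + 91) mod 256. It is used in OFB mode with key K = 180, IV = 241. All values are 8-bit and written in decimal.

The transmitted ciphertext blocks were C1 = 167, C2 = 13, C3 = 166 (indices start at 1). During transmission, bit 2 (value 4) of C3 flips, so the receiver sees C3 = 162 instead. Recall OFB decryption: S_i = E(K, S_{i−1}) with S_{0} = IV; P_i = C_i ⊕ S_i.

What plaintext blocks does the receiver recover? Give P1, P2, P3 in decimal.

P1 = 7, P2 = 98, P3 = 148

Only C3 changed, to 162. In OFB, a change in C_i flips the same bit in P_i only; the keystream is unaffected. Decrypting the received ciphertext:
P1: S = E(K, 241) = 160; 167 ⊕ 160 = 7.
P2: S = E(K, 160) = 111; 13 ⊕ 111 = 98.
P3: S = E(K, 111) = 54; 162 ⊕ 54 = 148.
Blocks that differ from the original plaintext: P3.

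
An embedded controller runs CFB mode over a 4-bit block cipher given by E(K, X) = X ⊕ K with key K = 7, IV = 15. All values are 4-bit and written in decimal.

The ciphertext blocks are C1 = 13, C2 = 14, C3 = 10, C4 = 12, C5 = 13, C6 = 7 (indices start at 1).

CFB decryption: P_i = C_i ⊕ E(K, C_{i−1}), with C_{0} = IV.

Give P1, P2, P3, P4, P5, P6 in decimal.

P1 = 5, P2 = 4, P3 = 3, P4 = 1, P5 = 6, P6 = 13

P1: E(K, 15) = 8; 13 ⊕ 8 = 5.
P2: E(K, 13) = 10; 14 ⊕ 10 = 4.
P3: E(K, 14) = 9; 10 ⊕ 9 = 3.
P4: E(K, 10) = 13; 12 ⊕ 13 = 1.
P5: E(K, 12) = 11; 13 ⊕ 11 = 6.
P6: E(K, 13) = 10; 7 ⊕ 10 = 13.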